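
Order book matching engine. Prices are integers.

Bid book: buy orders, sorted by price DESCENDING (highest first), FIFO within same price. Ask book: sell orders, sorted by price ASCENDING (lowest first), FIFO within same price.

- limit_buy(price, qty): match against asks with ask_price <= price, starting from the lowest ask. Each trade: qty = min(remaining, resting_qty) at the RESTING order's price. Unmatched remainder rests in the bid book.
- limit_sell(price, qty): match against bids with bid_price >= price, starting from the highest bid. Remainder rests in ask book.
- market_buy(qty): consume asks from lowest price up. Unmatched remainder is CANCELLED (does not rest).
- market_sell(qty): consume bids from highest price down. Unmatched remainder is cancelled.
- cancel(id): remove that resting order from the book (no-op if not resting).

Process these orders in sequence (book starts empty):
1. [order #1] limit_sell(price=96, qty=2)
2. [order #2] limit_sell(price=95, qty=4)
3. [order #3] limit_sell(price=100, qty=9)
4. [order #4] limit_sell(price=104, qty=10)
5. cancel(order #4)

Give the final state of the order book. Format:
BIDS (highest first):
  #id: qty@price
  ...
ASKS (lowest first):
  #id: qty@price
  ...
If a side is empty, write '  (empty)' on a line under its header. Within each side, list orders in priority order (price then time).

Answer: BIDS (highest first):
  (empty)
ASKS (lowest first):
  #2: 4@95
  #1: 2@96
  #3: 9@100

Derivation:
After op 1 [order #1] limit_sell(price=96, qty=2): fills=none; bids=[-] asks=[#1:2@96]
After op 2 [order #2] limit_sell(price=95, qty=4): fills=none; bids=[-] asks=[#2:4@95 #1:2@96]
After op 3 [order #3] limit_sell(price=100, qty=9): fills=none; bids=[-] asks=[#2:4@95 #1:2@96 #3:9@100]
After op 4 [order #4] limit_sell(price=104, qty=10): fills=none; bids=[-] asks=[#2:4@95 #1:2@96 #3:9@100 #4:10@104]
After op 5 cancel(order #4): fills=none; bids=[-] asks=[#2:4@95 #1:2@96 #3:9@100]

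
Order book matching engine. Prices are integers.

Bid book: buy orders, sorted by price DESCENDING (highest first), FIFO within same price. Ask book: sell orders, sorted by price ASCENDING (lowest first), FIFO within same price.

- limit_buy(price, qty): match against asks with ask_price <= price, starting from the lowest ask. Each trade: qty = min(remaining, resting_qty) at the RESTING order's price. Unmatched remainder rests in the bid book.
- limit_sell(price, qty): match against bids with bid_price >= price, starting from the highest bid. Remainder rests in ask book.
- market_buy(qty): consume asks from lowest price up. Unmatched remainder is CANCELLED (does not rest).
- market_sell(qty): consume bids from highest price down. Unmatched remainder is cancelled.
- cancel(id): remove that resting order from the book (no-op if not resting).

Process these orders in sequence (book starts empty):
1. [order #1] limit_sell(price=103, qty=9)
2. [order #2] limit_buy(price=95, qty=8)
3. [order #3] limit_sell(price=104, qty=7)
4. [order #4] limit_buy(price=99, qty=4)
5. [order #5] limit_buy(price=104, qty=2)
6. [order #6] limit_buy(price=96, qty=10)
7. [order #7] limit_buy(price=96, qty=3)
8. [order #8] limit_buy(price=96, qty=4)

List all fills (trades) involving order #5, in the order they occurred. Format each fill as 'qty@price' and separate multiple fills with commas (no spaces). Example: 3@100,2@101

After op 1 [order #1] limit_sell(price=103, qty=9): fills=none; bids=[-] asks=[#1:9@103]
After op 2 [order #2] limit_buy(price=95, qty=8): fills=none; bids=[#2:8@95] asks=[#1:9@103]
After op 3 [order #3] limit_sell(price=104, qty=7): fills=none; bids=[#2:8@95] asks=[#1:9@103 #3:7@104]
After op 4 [order #4] limit_buy(price=99, qty=4): fills=none; bids=[#4:4@99 #2:8@95] asks=[#1:9@103 #3:7@104]
After op 5 [order #5] limit_buy(price=104, qty=2): fills=#5x#1:2@103; bids=[#4:4@99 #2:8@95] asks=[#1:7@103 #3:7@104]
After op 6 [order #6] limit_buy(price=96, qty=10): fills=none; bids=[#4:4@99 #6:10@96 #2:8@95] asks=[#1:7@103 #3:7@104]
After op 7 [order #7] limit_buy(price=96, qty=3): fills=none; bids=[#4:4@99 #6:10@96 #7:3@96 #2:8@95] asks=[#1:7@103 #3:7@104]
After op 8 [order #8] limit_buy(price=96, qty=4): fills=none; bids=[#4:4@99 #6:10@96 #7:3@96 #8:4@96 #2:8@95] asks=[#1:7@103 #3:7@104]

Answer: 2@103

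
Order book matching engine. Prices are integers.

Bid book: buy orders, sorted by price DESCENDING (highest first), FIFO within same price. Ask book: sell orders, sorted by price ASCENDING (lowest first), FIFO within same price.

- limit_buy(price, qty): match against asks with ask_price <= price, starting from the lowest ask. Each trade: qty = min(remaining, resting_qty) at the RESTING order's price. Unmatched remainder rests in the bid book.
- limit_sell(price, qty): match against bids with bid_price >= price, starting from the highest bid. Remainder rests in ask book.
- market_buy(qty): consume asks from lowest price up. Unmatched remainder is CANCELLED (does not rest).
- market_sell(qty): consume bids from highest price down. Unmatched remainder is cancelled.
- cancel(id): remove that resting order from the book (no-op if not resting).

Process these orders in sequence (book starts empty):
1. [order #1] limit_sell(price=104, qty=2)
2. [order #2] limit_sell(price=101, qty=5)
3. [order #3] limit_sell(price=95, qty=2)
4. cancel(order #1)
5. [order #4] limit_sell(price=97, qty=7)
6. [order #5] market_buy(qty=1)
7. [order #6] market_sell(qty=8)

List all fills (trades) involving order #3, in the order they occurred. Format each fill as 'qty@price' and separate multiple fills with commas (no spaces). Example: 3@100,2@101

Answer: 1@95

Derivation:
After op 1 [order #1] limit_sell(price=104, qty=2): fills=none; bids=[-] asks=[#1:2@104]
After op 2 [order #2] limit_sell(price=101, qty=5): fills=none; bids=[-] asks=[#2:5@101 #1:2@104]
After op 3 [order #3] limit_sell(price=95, qty=2): fills=none; bids=[-] asks=[#3:2@95 #2:5@101 #1:2@104]
After op 4 cancel(order #1): fills=none; bids=[-] asks=[#3:2@95 #2:5@101]
After op 5 [order #4] limit_sell(price=97, qty=7): fills=none; bids=[-] asks=[#3:2@95 #4:7@97 #2:5@101]
After op 6 [order #5] market_buy(qty=1): fills=#5x#3:1@95; bids=[-] asks=[#3:1@95 #4:7@97 #2:5@101]
After op 7 [order #6] market_sell(qty=8): fills=none; bids=[-] asks=[#3:1@95 #4:7@97 #2:5@101]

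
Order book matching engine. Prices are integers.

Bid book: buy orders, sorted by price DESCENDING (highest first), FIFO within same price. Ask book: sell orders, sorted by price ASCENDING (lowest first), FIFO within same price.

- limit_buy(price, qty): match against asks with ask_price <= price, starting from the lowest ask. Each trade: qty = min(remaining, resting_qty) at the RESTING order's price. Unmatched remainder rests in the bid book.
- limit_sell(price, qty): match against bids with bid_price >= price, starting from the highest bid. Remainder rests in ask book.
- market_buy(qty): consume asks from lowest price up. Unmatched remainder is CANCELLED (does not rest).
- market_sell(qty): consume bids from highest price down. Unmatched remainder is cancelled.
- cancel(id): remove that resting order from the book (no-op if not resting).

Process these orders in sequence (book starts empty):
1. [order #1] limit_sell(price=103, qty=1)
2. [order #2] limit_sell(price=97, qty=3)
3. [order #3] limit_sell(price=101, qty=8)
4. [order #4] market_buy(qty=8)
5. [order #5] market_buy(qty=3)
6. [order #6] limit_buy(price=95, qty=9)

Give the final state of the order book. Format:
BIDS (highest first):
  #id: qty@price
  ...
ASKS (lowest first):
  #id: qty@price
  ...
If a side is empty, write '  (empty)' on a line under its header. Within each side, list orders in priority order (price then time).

After op 1 [order #1] limit_sell(price=103, qty=1): fills=none; bids=[-] asks=[#1:1@103]
After op 2 [order #2] limit_sell(price=97, qty=3): fills=none; bids=[-] asks=[#2:3@97 #1:1@103]
After op 3 [order #3] limit_sell(price=101, qty=8): fills=none; bids=[-] asks=[#2:3@97 #3:8@101 #1:1@103]
After op 4 [order #4] market_buy(qty=8): fills=#4x#2:3@97 #4x#3:5@101; bids=[-] asks=[#3:3@101 #1:1@103]
After op 5 [order #5] market_buy(qty=3): fills=#5x#3:3@101; bids=[-] asks=[#1:1@103]
After op 6 [order #6] limit_buy(price=95, qty=9): fills=none; bids=[#6:9@95] asks=[#1:1@103]

Answer: BIDS (highest first):
  #6: 9@95
ASKS (lowest first):
  #1: 1@103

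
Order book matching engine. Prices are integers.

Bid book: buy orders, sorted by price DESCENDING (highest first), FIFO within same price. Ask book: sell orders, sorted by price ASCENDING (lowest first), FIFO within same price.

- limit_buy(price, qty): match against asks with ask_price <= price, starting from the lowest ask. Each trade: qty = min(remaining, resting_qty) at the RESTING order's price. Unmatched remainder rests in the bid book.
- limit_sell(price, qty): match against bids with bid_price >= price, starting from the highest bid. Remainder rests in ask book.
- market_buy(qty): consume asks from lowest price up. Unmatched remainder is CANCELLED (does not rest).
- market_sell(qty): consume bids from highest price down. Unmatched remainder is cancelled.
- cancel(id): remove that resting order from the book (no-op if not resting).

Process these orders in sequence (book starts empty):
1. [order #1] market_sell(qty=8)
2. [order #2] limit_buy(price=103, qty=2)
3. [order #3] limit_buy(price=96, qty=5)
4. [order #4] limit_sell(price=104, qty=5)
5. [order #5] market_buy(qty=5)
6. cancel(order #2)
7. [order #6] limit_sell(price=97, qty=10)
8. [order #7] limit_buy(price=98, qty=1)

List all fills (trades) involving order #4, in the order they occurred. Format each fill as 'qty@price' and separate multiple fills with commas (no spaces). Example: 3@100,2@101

Answer: 5@104

Derivation:
After op 1 [order #1] market_sell(qty=8): fills=none; bids=[-] asks=[-]
After op 2 [order #2] limit_buy(price=103, qty=2): fills=none; bids=[#2:2@103] asks=[-]
After op 3 [order #3] limit_buy(price=96, qty=5): fills=none; bids=[#2:2@103 #3:5@96] asks=[-]
After op 4 [order #4] limit_sell(price=104, qty=5): fills=none; bids=[#2:2@103 #3:5@96] asks=[#4:5@104]
After op 5 [order #5] market_buy(qty=5): fills=#5x#4:5@104; bids=[#2:2@103 #3:5@96] asks=[-]
After op 6 cancel(order #2): fills=none; bids=[#3:5@96] asks=[-]
After op 7 [order #6] limit_sell(price=97, qty=10): fills=none; bids=[#3:5@96] asks=[#6:10@97]
After op 8 [order #7] limit_buy(price=98, qty=1): fills=#7x#6:1@97; bids=[#3:5@96] asks=[#6:9@97]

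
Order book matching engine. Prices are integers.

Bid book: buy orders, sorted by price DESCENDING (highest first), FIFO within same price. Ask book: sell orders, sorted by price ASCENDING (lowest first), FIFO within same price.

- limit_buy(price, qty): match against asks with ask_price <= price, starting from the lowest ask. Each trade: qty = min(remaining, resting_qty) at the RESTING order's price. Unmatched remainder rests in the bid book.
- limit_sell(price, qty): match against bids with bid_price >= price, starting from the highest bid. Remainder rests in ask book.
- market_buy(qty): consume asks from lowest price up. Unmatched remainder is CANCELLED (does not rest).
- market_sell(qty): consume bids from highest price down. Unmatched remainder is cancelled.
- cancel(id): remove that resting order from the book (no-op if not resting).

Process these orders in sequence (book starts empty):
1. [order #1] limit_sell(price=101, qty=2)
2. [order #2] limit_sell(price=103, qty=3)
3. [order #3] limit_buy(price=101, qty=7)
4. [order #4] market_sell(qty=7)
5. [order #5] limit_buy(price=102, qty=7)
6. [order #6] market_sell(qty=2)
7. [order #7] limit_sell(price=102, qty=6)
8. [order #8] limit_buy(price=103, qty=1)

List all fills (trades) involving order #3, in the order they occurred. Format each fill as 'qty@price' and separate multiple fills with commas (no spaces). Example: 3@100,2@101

After op 1 [order #1] limit_sell(price=101, qty=2): fills=none; bids=[-] asks=[#1:2@101]
After op 2 [order #2] limit_sell(price=103, qty=3): fills=none; bids=[-] asks=[#1:2@101 #2:3@103]
After op 3 [order #3] limit_buy(price=101, qty=7): fills=#3x#1:2@101; bids=[#3:5@101] asks=[#2:3@103]
After op 4 [order #4] market_sell(qty=7): fills=#3x#4:5@101; bids=[-] asks=[#2:3@103]
After op 5 [order #5] limit_buy(price=102, qty=7): fills=none; bids=[#5:7@102] asks=[#2:3@103]
After op 6 [order #6] market_sell(qty=2): fills=#5x#6:2@102; bids=[#5:5@102] asks=[#2:3@103]
After op 7 [order #7] limit_sell(price=102, qty=6): fills=#5x#7:5@102; bids=[-] asks=[#7:1@102 #2:3@103]
After op 8 [order #8] limit_buy(price=103, qty=1): fills=#8x#7:1@102; bids=[-] asks=[#2:3@103]

Answer: 2@101,5@101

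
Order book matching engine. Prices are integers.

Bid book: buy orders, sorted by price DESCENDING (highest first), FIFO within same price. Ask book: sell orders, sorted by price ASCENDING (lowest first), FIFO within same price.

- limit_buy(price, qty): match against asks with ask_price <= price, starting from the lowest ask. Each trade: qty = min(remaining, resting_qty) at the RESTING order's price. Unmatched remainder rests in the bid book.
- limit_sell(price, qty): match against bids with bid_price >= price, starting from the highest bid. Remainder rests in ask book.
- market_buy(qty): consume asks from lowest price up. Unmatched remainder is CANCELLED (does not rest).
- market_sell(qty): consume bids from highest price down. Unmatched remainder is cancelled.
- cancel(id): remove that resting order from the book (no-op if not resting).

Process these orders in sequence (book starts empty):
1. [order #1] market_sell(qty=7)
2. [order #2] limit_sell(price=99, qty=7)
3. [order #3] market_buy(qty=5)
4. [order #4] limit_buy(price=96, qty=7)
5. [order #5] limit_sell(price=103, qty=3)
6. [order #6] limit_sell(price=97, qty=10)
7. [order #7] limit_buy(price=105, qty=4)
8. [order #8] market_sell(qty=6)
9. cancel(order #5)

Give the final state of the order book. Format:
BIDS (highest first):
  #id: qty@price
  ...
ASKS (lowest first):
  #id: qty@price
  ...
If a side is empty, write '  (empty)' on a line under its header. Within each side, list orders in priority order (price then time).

Answer: BIDS (highest first):
  #4: 1@96
ASKS (lowest first):
  #6: 6@97
  #2: 2@99

Derivation:
After op 1 [order #1] market_sell(qty=7): fills=none; bids=[-] asks=[-]
After op 2 [order #2] limit_sell(price=99, qty=7): fills=none; bids=[-] asks=[#2:7@99]
After op 3 [order #3] market_buy(qty=5): fills=#3x#2:5@99; bids=[-] asks=[#2:2@99]
After op 4 [order #4] limit_buy(price=96, qty=7): fills=none; bids=[#4:7@96] asks=[#2:2@99]
After op 5 [order #5] limit_sell(price=103, qty=3): fills=none; bids=[#4:7@96] asks=[#2:2@99 #5:3@103]
After op 6 [order #6] limit_sell(price=97, qty=10): fills=none; bids=[#4:7@96] asks=[#6:10@97 #2:2@99 #5:3@103]
After op 7 [order #7] limit_buy(price=105, qty=4): fills=#7x#6:4@97; bids=[#4:7@96] asks=[#6:6@97 #2:2@99 #5:3@103]
After op 8 [order #8] market_sell(qty=6): fills=#4x#8:6@96; bids=[#4:1@96] asks=[#6:6@97 #2:2@99 #5:3@103]
After op 9 cancel(order #5): fills=none; bids=[#4:1@96] asks=[#6:6@97 #2:2@99]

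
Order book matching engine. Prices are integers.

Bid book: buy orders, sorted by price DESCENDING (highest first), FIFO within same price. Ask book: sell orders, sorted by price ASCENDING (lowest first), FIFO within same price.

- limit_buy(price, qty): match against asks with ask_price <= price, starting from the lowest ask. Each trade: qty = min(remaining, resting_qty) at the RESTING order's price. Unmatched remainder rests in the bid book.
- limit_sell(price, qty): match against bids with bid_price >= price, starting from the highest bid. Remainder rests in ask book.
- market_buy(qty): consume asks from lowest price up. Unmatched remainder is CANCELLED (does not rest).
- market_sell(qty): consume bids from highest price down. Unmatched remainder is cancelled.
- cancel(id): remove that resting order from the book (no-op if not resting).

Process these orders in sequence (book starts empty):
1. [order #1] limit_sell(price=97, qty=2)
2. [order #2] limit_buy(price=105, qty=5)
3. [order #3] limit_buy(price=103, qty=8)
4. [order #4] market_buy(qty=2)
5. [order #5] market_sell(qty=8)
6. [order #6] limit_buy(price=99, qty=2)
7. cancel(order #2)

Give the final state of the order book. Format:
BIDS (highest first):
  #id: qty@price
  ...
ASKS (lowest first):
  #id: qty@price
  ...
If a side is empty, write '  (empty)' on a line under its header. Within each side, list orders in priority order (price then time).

Answer: BIDS (highest first):
  #3: 3@103
  #6: 2@99
ASKS (lowest first):
  (empty)

Derivation:
After op 1 [order #1] limit_sell(price=97, qty=2): fills=none; bids=[-] asks=[#1:2@97]
After op 2 [order #2] limit_buy(price=105, qty=5): fills=#2x#1:2@97; bids=[#2:3@105] asks=[-]
After op 3 [order #3] limit_buy(price=103, qty=8): fills=none; bids=[#2:3@105 #3:8@103] asks=[-]
After op 4 [order #4] market_buy(qty=2): fills=none; bids=[#2:3@105 #3:8@103] asks=[-]
After op 5 [order #5] market_sell(qty=8): fills=#2x#5:3@105 #3x#5:5@103; bids=[#3:3@103] asks=[-]
After op 6 [order #6] limit_buy(price=99, qty=2): fills=none; bids=[#3:3@103 #6:2@99] asks=[-]
After op 7 cancel(order #2): fills=none; bids=[#3:3@103 #6:2@99] asks=[-]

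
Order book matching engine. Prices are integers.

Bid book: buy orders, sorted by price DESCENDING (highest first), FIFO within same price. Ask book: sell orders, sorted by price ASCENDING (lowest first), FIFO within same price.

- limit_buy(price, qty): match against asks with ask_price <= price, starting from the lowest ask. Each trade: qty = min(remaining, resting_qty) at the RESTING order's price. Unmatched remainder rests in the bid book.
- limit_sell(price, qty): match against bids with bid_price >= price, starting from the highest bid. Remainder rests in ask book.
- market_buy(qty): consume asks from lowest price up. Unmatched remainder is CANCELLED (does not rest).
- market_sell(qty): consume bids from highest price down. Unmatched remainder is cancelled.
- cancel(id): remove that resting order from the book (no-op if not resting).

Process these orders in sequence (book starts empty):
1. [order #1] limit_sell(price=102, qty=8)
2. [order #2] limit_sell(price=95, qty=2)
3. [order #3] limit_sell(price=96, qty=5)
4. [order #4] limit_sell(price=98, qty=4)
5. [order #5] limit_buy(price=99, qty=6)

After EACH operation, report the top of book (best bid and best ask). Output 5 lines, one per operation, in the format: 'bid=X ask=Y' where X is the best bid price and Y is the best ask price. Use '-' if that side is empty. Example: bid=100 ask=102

Answer: bid=- ask=102
bid=- ask=95
bid=- ask=95
bid=- ask=95
bid=- ask=96

Derivation:
After op 1 [order #1] limit_sell(price=102, qty=8): fills=none; bids=[-] asks=[#1:8@102]
After op 2 [order #2] limit_sell(price=95, qty=2): fills=none; bids=[-] asks=[#2:2@95 #1:8@102]
After op 3 [order #3] limit_sell(price=96, qty=5): fills=none; bids=[-] asks=[#2:2@95 #3:5@96 #1:8@102]
After op 4 [order #4] limit_sell(price=98, qty=4): fills=none; bids=[-] asks=[#2:2@95 #3:5@96 #4:4@98 #1:8@102]
After op 5 [order #5] limit_buy(price=99, qty=6): fills=#5x#2:2@95 #5x#3:4@96; bids=[-] asks=[#3:1@96 #4:4@98 #1:8@102]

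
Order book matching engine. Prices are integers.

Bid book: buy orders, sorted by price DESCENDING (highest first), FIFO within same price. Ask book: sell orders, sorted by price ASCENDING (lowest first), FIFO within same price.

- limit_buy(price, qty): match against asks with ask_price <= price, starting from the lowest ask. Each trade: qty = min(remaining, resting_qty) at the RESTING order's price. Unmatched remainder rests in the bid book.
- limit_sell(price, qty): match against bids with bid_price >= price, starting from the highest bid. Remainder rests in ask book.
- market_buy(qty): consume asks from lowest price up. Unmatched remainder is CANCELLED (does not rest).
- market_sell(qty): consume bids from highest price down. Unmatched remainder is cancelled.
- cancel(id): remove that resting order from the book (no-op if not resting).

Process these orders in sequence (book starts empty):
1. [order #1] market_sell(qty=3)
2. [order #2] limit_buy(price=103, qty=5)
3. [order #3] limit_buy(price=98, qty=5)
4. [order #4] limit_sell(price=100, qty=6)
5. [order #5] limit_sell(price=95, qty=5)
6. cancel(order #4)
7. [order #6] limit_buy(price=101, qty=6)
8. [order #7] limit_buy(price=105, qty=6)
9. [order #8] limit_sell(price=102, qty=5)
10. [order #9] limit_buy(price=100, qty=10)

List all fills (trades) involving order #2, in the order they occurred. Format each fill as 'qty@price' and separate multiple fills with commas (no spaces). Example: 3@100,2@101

Answer: 5@103

Derivation:
After op 1 [order #1] market_sell(qty=3): fills=none; bids=[-] asks=[-]
After op 2 [order #2] limit_buy(price=103, qty=5): fills=none; bids=[#2:5@103] asks=[-]
After op 3 [order #3] limit_buy(price=98, qty=5): fills=none; bids=[#2:5@103 #3:5@98] asks=[-]
After op 4 [order #4] limit_sell(price=100, qty=6): fills=#2x#4:5@103; bids=[#3:5@98] asks=[#4:1@100]
After op 5 [order #5] limit_sell(price=95, qty=5): fills=#3x#5:5@98; bids=[-] asks=[#4:1@100]
After op 6 cancel(order #4): fills=none; bids=[-] asks=[-]
After op 7 [order #6] limit_buy(price=101, qty=6): fills=none; bids=[#6:6@101] asks=[-]
After op 8 [order #7] limit_buy(price=105, qty=6): fills=none; bids=[#7:6@105 #6:6@101] asks=[-]
After op 9 [order #8] limit_sell(price=102, qty=5): fills=#7x#8:5@105; bids=[#7:1@105 #6:6@101] asks=[-]
After op 10 [order #9] limit_buy(price=100, qty=10): fills=none; bids=[#7:1@105 #6:6@101 #9:10@100] asks=[-]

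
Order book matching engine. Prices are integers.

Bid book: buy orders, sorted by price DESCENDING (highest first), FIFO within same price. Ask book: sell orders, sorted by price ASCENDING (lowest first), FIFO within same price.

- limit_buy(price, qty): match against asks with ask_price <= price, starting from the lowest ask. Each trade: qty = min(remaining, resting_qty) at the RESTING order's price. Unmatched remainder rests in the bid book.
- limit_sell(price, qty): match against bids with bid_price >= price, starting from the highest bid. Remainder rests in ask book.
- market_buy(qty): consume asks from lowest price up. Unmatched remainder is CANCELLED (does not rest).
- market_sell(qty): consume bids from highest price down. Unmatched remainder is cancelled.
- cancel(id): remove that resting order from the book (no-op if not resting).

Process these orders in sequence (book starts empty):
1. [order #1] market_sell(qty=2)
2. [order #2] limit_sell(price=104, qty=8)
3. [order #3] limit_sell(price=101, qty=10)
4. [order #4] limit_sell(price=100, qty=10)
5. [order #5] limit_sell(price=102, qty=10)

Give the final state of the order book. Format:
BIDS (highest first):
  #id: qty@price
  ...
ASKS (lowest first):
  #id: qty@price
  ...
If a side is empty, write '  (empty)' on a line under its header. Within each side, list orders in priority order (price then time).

After op 1 [order #1] market_sell(qty=2): fills=none; bids=[-] asks=[-]
After op 2 [order #2] limit_sell(price=104, qty=8): fills=none; bids=[-] asks=[#2:8@104]
After op 3 [order #3] limit_sell(price=101, qty=10): fills=none; bids=[-] asks=[#3:10@101 #2:8@104]
After op 4 [order #4] limit_sell(price=100, qty=10): fills=none; bids=[-] asks=[#4:10@100 #3:10@101 #2:8@104]
After op 5 [order #5] limit_sell(price=102, qty=10): fills=none; bids=[-] asks=[#4:10@100 #3:10@101 #5:10@102 #2:8@104]

Answer: BIDS (highest first):
  (empty)
ASKS (lowest first):
  #4: 10@100
  #3: 10@101
  #5: 10@102
  #2: 8@104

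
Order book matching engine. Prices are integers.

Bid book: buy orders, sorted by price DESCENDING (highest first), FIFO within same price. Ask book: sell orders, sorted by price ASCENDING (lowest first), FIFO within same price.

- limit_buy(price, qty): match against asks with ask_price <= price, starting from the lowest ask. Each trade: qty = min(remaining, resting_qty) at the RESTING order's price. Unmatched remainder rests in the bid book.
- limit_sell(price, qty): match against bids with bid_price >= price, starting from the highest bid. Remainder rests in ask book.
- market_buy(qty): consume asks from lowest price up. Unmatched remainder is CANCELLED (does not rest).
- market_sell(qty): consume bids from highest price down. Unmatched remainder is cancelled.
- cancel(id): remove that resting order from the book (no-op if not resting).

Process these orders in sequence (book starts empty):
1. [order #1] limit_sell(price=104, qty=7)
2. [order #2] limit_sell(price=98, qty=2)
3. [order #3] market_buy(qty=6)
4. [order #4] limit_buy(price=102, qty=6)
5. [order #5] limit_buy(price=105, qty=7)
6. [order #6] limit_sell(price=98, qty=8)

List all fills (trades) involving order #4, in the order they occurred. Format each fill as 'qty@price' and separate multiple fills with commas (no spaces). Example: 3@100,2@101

After op 1 [order #1] limit_sell(price=104, qty=7): fills=none; bids=[-] asks=[#1:7@104]
After op 2 [order #2] limit_sell(price=98, qty=2): fills=none; bids=[-] asks=[#2:2@98 #1:7@104]
After op 3 [order #3] market_buy(qty=6): fills=#3x#2:2@98 #3x#1:4@104; bids=[-] asks=[#1:3@104]
After op 4 [order #4] limit_buy(price=102, qty=6): fills=none; bids=[#4:6@102] asks=[#1:3@104]
After op 5 [order #5] limit_buy(price=105, qty=7): fills=#5x#1:3@104; bids=[#5:4@105 #4:6@102] asks=[-]
After op 6 [order #6] limit_sell(price=98, qty=8): fills=#5x#6:4@105 #4x#6:4@102; bids=[#4:2@102] asks=[-]

Answer: 4@102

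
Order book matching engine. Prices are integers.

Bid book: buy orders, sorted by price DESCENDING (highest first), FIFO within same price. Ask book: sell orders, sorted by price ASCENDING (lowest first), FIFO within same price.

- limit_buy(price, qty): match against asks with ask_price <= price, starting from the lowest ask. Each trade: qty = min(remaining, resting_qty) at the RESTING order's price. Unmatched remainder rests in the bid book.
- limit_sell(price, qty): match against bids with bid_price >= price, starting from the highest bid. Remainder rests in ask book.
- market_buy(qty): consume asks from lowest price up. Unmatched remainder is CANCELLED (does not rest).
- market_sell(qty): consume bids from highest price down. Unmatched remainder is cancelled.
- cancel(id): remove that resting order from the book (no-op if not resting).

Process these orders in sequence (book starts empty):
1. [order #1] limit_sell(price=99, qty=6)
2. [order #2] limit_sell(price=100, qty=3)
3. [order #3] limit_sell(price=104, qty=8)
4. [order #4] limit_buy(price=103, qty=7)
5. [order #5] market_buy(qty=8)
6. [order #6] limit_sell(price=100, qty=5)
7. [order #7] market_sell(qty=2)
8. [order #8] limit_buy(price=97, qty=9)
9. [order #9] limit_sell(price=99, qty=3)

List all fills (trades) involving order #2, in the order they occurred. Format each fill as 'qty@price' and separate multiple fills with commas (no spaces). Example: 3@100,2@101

Answer: 1@100,2@100

Derivation:
After op 1 [order #1] limit_sell(price=99, qty=6): fills=none; bids=[-] asks=[#1:6@99]
After op 2 [order #2] limit_sell(price=100, qty=3): fills=none; bids=[-] asks=[#1:6@99 #2:3@100]
After op 3 [order #3] limit_sell(price=104, qty=8): fills=none; bids=[-] asks=[#1:6@99 #2:3@100 #3:8@104]
After op 4 [order #4] limit_buy(price=103, qty=7): fills=#4x#1:6@99 #4x#2:1@100; bids=[-] asks=[#2:2@100 #3:8@104]
After op 5 [order #5] market_buy(qty=8): fills=#5x#2:2@100 #5x#3:6@104; bids=[-] asks=[#3:2@104]
After op 6 [order #6] limit_sell(price=100, qty=5): fills=none; bids=[-] asks=[#6:5@100 #3:2@104]
After op 7 [order #7] market_sell(qty=2): fills=none; bids=[-] asks=[#6:5@100 #3:2@104]
After op 8 [order #8] limit_buy(price=97, qty=9): fills=none; bids=[#8:9@97] asks=[#6:5@100 #3:2@104]
After op 9 [order #9] limit_sell(price=99, qty=3): fills=none; bids=[#8:9@97] asks=[#9:3@99 #6:5@100 #3:2@104]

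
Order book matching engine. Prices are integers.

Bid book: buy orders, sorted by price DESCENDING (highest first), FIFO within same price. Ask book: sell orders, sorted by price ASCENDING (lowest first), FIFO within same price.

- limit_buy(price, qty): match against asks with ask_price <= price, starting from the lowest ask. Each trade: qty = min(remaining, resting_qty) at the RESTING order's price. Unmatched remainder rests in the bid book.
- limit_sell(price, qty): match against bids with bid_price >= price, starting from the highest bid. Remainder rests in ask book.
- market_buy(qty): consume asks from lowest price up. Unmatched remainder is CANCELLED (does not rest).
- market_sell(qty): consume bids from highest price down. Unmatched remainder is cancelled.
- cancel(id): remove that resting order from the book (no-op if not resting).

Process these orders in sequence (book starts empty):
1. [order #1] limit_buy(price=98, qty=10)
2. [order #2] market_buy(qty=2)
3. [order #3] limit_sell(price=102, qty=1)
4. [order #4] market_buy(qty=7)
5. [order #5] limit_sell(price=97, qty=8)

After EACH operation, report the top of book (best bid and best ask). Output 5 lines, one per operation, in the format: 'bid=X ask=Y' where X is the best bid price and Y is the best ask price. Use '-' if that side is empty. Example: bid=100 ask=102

Answer: bid=98 ask=-
bid=98 ask=-
bid=98 ask=102
bid=98 ask=-
bid=98 ask=-

Derivation:
After op 1 [order #1] limit_buy(price=98, qty=10): fills=none; bids=[#1:10@98] asks=[-]
After op 2 [order #2] market_buy(qty=2): fills=none; bids=[#1:10@98] asks=[-]
After op 3 [order #3] limit_sell(price=102, qty=1): fills=none; bids=[#1:10@98] asks=[#3:1@102]
After op 4 [order #4] market_buy(qty=7): fills=#4x#3:1@102; bids=[#1:10@98] asks=[-]
After op 5 [order #5] limit_sell(price=97, qty=8): fills=#1x#5:8@98; bids=[#1:2@98] asks=[-]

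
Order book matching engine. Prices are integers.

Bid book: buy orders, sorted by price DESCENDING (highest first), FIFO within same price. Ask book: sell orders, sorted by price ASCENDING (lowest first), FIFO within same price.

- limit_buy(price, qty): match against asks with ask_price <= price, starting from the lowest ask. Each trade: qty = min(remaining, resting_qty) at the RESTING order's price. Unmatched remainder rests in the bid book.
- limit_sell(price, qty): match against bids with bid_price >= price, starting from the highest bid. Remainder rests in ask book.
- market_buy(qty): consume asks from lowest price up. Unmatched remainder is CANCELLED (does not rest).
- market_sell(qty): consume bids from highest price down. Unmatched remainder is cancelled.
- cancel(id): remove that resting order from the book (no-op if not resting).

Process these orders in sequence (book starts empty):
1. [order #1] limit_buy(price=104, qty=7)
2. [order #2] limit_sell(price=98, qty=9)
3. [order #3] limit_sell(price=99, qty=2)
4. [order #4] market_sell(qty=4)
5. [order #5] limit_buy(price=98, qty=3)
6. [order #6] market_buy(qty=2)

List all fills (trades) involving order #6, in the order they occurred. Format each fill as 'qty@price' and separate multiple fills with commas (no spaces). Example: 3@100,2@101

After op 1 [order #1] limit_buy(price=104, qty=7): fills=none; bids=[#1:7@104] asks=[-]
After op 2 [order #2] limit_sell(price=98, qty=9): fills=#1x#2:7@104; bids=[-] asks=[#2:2@98]
After op 3 [order #3] limit_sell(price=99, qty=2): fills=none; bids=[-] asks=[#2:2@98 #3:2@99]
After op 4 [order #4] market_sell(qty=4): fills=none; bids=[-] asks=[#2:2@98 #3:2@99]
After op 5 [order #5] limit_buy(price=98, qty=3): fills=#5x#2:2@98; bids=[#5:1@98] asks=[#3:2@99]
After op 6 [order #6] market_buy(qty=2): fills=#6x#3:2@99; bids=[#5:1@98] asks=[-]

Answer: 2@99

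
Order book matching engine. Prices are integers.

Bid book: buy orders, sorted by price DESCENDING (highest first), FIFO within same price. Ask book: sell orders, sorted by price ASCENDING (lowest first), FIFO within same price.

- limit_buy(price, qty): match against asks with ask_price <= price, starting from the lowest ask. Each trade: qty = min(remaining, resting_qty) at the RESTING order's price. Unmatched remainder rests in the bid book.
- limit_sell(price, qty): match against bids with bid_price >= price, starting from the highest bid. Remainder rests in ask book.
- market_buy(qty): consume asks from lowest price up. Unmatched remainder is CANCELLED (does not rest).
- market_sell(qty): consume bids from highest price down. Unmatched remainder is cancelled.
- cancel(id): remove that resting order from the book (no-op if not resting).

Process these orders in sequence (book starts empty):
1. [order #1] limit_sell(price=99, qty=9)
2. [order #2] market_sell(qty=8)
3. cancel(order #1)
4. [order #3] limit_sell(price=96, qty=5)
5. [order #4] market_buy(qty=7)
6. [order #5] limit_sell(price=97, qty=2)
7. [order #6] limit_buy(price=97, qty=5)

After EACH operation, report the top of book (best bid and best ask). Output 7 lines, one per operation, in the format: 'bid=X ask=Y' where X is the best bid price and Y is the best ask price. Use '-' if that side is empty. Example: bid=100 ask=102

After op 1 [order #1] limit_sell(price=99, qty=9): fills=none; bids=[-] asks=[#1:9@99]
After op 2 [order #2] market_sell(qty=8): fills=none; bids=[-] asks=[#1:9@99]
After op 3 cancel(order #1): fills=none; bids=[-] asks=[-]
After op 4 [order #3] limit_sell(price=96, qty=5): fills=none; bids=[-] asks=[#3:5@96]
After op 5 [order #4] market_buy(qty=7): fills=#4x#3:5@96; bids=[-] asks=[-]
After op 6 [order #5] limit_sell(price=97, qty=2): fills=none; bids=[-] asks=[#5:2@97]
After op 7 [order #6] limit_buy(price=97, qty=5): fills=#6x#5:2@97; bids=[#6:3@97] asks=[-]

Answer: bid=- ask=99
bid=- ask=99
bid=- ask=-
bid=- ask=96
bid=- ask=-
bid=- ask=97
bid=97 ask=-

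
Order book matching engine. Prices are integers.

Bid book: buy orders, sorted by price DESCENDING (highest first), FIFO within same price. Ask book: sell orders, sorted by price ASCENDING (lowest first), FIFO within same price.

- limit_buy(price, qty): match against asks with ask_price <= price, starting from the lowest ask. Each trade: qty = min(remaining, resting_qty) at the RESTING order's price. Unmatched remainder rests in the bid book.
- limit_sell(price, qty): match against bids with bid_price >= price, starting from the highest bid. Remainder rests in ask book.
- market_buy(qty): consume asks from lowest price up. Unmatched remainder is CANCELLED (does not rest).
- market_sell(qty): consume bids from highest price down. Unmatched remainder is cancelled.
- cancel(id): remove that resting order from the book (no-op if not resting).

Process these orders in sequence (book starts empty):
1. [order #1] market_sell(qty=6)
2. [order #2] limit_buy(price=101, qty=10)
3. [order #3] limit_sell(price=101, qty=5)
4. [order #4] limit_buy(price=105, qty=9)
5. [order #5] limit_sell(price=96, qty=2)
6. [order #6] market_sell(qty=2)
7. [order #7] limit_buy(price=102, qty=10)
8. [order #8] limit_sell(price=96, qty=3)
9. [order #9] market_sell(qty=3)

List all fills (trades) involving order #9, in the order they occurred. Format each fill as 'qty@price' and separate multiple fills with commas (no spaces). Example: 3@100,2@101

After op 1 [order #1] market_sell(qty=6): fills=none; bids=[-] asks=[-]
After op 2 [order #2] limit_buy(price=101, qty=10): fills=none; bids=[#2:10@101] asks=[-]
After op 3 [order #3] limit_sell(price=101, qty=5): fills=#2x#3:5@101; bids=[#2:5@101] asks=[-]
After op 4 [order #4] limit_buy(price=105, qty=9): fills=none; bids=[#4:9@105 #2:5@101] asks=[-]
After op 5 [order #5] limit_sell(price=96, qty=2): fills=#4x#5:2@105; bids=[#4:7@105 #2:5@101] asks=[-]
After op 6 [order #6] market_sell(qty=2): fills=#4x#6:2@105; bids=[#4:5@105 #2:5@101] asks=[-]
After op 7 [order #7] limit_buy(price=102, qty=10): fills=none; bids=[#4:5@105 #7:10@102 #2:5@101] asks=[-]
After op 8 [order #8] limit_sell(price=96, qty=3): fills=#4x#8:3@105; bids=[#4:2@105 #7:10@102 #2:5@101] asks=[-]
After op 9 [order #9] market_sell(qty=3): fills=#4x#9:2@105 #7x#9:1@102; bids=[#7:9@102 #2:5@101] asks=[-]

Answer: 2@105,1@102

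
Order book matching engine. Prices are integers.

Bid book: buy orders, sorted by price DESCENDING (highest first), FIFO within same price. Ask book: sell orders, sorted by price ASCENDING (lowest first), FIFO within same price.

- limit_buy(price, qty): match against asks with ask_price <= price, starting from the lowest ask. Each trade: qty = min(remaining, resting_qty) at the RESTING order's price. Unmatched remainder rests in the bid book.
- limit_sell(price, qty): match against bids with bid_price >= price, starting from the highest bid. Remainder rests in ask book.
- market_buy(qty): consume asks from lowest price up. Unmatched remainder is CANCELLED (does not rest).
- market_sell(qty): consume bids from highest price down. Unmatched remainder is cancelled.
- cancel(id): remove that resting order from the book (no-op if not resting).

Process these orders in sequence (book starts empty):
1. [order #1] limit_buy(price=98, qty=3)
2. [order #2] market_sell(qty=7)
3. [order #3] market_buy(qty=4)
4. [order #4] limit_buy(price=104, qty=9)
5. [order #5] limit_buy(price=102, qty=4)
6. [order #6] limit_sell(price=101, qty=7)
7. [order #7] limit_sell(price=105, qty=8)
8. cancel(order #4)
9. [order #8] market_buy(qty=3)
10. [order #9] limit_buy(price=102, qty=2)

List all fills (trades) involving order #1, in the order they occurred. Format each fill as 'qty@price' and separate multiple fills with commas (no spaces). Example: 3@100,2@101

After op 1 [order #1] limit_buy(price=98, qty=3): fills=none; bids=[#1:3@98] asks=[-]
After op 2 [order #2] market_sell(qty=7): fills=#1x#2:3@98; bids=[-] asks=[-]
After op 3 [order #3] market_buy(qty=4): fills=none; bids=[-] asks=[-]
After op 4 [order #4] limit_buy(price=104, qty=9): fills=none; bids=[#4:9@104] asks=[-]
After op 5 [order #5] limit_buy(price=102, qty=4): fills=none; bids=[#4:9@104 #5:4@102] asks=[-]
After op 6 [order #6] limit_sell(price=101, qty=7): fills=#4x#6:7@104; bids=[#4:2@104 #5:4@102] asks=[-]
After op 7 [order #7] limit_sell(price=105, qty=8): fills=none; bids=[#4:2@104 #5:4@102] asks=[#7:8@105]
After op 8 cancel(order #4): fills=none; bids=[#5:4@102] asks=[#7:8@105]
After op 9 [order #8] market_buy(qty=3): fills=#8x#7:3@105; bids=[#5:4@102] asks=[#7:5@105]
After op 10 [order #9] limit_buy(price=102, qty=2): fills=none; bids=[#5:4@102 #9:2@102] asks=[#7:5@105]

Answer: 3@98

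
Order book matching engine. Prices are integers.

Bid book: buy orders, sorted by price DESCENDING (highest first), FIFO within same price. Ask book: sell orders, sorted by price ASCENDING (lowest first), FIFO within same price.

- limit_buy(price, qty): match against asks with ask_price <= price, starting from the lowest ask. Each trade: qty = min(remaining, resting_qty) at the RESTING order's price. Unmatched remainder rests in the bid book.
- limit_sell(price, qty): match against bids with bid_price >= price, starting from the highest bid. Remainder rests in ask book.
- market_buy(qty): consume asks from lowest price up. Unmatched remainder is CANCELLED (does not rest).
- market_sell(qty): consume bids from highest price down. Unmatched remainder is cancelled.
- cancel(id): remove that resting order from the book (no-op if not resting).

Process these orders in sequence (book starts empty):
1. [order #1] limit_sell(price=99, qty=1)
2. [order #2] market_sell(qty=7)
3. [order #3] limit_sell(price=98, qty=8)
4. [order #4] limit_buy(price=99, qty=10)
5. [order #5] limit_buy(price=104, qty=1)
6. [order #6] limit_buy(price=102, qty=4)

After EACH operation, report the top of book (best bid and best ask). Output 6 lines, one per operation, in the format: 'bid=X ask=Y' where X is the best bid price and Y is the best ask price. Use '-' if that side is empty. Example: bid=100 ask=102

Answer: bid=- ask=99
bid=- ask=99
bid=- ask=98
bid=99 ask=-
bid=104 ask=-
bid=104 ask=-

Derivation:
After op 1 [order #1] limit_sell(price=99, qty=1): fills=none; bids=[-] asks=[#1:1@99]
After op 2 [order #2] market_sell(qty=7): fills=none; bids=[-] asks=[#1:1@99]
After op 3 [order #3] limit_sell(price=98, qty=8): fills=none; bids=[-] asks=[#3:8@98 #1:1@99]
After op 4 [order #4] limit_buy(price=99, qty=10): fills=#4x#3:8@98 #4x#1:1@99; bids=[#4:1@99] asks=[-]
After op 5 [order #5] limit_buy(price=104, qty=1): fills=none; bids=[#5:1@104 #4:1@99] asks=[-]
After op 6 [order #6] limit_buy(price=102, qty=4): fills=none; bids=[#5:1@104 #6:4@102 #4:1@99] asks=[-]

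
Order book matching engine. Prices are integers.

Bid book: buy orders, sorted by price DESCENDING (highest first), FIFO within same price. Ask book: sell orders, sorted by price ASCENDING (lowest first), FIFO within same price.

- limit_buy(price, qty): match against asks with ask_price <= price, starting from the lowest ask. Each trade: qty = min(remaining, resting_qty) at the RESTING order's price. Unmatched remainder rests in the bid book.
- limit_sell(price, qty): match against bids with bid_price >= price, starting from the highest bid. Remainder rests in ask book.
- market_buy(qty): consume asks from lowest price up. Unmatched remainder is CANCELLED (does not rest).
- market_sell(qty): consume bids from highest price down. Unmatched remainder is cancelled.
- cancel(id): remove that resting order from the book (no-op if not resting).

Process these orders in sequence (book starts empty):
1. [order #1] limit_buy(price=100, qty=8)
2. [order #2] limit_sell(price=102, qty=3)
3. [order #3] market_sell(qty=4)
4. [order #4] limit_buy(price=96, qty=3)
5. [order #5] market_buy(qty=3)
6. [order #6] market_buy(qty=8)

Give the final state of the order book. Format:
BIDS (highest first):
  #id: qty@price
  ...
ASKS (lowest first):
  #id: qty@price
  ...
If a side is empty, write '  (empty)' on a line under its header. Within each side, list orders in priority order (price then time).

Answer: BIDS (highest first):
  #1: 4@100
  #4: 3@96
ASKS (lowest first):
  (empty)

Derivation:
After op 1 [order #1] limit_buy(price=100, qty=8): fills=none; bids=[#1:8@100] asks=[-]
After op 2 [order #2] limit_sell(price=102, qty=3): fills=none; bids=[#1:8@100] asks=[#2:3@102]
After op 3 [order #3] market_sell(qty=4): fills=#1x#3:4@100; bids=[#1:4@100] asks=[#2:3@102]
After op 4 [order #4] limit_buy(price=96, qty=3): fills=none; bids=[#1:4@100 #4:3@96] asks=[#2:3@102]
After op 5 [order #5] market_buy(qty=3): fills=#5x#2:3@102; bids=[#1:4@100 #4:3@96] asks=[-]
After op 6 [order #6] market_buy(qty=8): fills=none; bids=[#1:4@100 #4:3@96] asks=[-]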